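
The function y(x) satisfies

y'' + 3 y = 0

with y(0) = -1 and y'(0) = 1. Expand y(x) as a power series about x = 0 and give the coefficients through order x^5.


Ansatz: y(x) = sum_{n>=0} a_n x^n, so y'(x) = sum_{n>=1} n a_n x^(n-1) and y''(x) = sum_{n>=2} n(n-1) a_n x^(n-2).
Substitute into P(x) y'' + Q(x) y' + R(x) y = 0 with P(x) = 1, Q(x) = 0, R(x) = 3, and match powers of x.
Initial conditions: a_0 = -1, a_1 = 1.
Setting the coefficient of each power of x to zero and solving order by order (substituting the coefficients already found):
  x^0: 2 a_2 + 3 a_0 = 0  ->  2 a_2 = -3 a_0 = 3  ->  a_2 = 3/2
  x^1: 6 a_3 + 3 a_1 = 0  ->  6 a_3 = -3 a_1 = -3  ->  a_3 = -1/2
  x^2: 12 a_4 + 3 a_2 = 0  ->  12 a_4 = -3 a_2 = -9/2  ->  a_4 = -3/8
  x^3: 20 a_5 + 3 a_3 = 0  ->  20 a_5 = -3 a_3 = 3/2  ->  a_5 = 3/40
Truncated series: y(x) = -1 + x + (3/2) x^2 - (1/2) x^3 - (3/8) x^4 + (3/40) x^5 + O(x^6).

a_0 = -1; a_1 = 1; a_2 = 3/2; a_3 = -1/2; a_4 = -3/8; a_5 = 3/40


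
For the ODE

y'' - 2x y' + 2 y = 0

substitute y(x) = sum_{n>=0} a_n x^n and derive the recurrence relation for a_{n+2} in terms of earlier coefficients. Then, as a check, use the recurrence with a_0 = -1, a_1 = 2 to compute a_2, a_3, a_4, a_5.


Substitute y = sum_n a_n x^n.
y''(x) has coefficient (n+2)(n+1) a_{n+2} at x^n;
-2 x y'(x) has coefficient -2 n a_n at x^n (shift);
2 y(x) has coefficient 2 a_n at x^n.
Matching x^n: (n+2)(n+1) a_{n+2} + (-2n + 2) a_n = 0.
Thus a_{n+2} = (2n - 2) / ((n+1)(n+2)) * a_n.

Check with a_0 = -1, a_1 = 2 (apply the recurrence for n = 0, 1, 2, 3): a_0 = -1, a_1 = 2, a_2 = 1, a_3 = 0, a_4 = 1/6, a_5 = 0.

a_(n+2) = (2n - 2) / ((n+1)(n+2)) * a_n; check: a_0 = -1, a_1 = 2, a_2 = 1, a_3 = 0, a_4 = 1/6, a_5 = 0


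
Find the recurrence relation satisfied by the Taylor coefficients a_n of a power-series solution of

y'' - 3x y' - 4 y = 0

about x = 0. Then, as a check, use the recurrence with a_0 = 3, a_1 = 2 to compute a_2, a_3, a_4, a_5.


Substitute y = sum_n a_n x^n.
y''(x) has coefficient (n+2)(n+1) a_{n+2} at x^n;
-3 x y'(x) has coefficient -3 n a_n at x^n (shift);
-4 y(x) has coefficient -4 a_n at x^n.
Matching x^n: (n+2)(n+1) a_{n+2} + (-3n - 4) a_n = 0.
Thus a_{n+2} = (3n + 4) / ((n+1)(n+2)) * a_n.

Check with a_0 = 3, a_1 = 2 (apply the recurrence for n = 0, 1, 2, 3): a_0 = 3, a_1 = 2, a_2 = 6, a_3 = 7/3, a_4 = 5, a_5 = 91/60.

a_(n+2) = (3n + 4) / ((n+1)(n+2)) * a_n; check: a_0 = 3, a_1 = 2, a_2 = 6, a_3 = 7/3, a_4 = 5, a_5 = 91/60


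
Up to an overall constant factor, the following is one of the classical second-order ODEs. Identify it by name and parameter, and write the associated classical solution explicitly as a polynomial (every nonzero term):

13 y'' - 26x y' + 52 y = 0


All three coefficients share the factor 13; dividing through by 13 gives  y'' - 2x y' + 4 y = 0.
This matches the Hermite equation y'' - 2x y' + 2n y = 0 with 2n = 4, so n = 2; the polynomial solution is H_2(x).
With y = sum_k a_k x^k, matching x^k gives (k+2)(k+1) a_{k+2} = 2(k - n) a_k = 2(k - 2) a_k. The right side vanishes at k = 2, so the series with the parity of 2 terminates at degree 2.
Standard normalization: leading coefficient of H_n is 2^n, so a_2 = 2^2 = 4. Work downward with a_k = (k+1)(k+2) a_{k+2} / (2(k - n)):
  a_0 = (1)(2)(4) / (2(0 - 2)) = 8/(-4) = -2
Hence H_2(x) = 4 x^2 - 2.

H_2(x); series = 4 x^2 - 2


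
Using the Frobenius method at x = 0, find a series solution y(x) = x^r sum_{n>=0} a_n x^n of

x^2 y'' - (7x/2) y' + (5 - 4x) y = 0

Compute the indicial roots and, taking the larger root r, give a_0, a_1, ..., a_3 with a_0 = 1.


Write in Frobenius form y'' + (p(x)/x) y' + (q(x)/x^2) y = 0:
  p(x) = -7/2,  q(x) = 5 - 4x.
Indicial equation: r(r-1) + (-7/2) r + (5) = 0 -> roots r_1 = 5/2, r_2 = 2.
Take r = r_1 = 5/2. Let y(x) = x^r sum_{n>=0} a_n x^n with a_0 = 1.
Substitute y = x^r sum a_n x^n and match x^{r+n}. The recurrence is
  D(n) a_n - 4 a_{n-1} = 0,  where D(n) = (r+n)(r+n-1) + (-7/2)(r+n) + (5).
  a_n = 4 / D(n) * a_{n-1}.
Since the indicial polynomial factors as (r - r_1)(r - r_2), D(n) = (r_1 + n - r_1)(r_1 + n - r_2) = n(n + 1/2).
Evaluating step by step (a_0 = 1):
  n = 1: D(1) = 1(1 + 1/2) = 3/2; numerator = 4(1) = 4; a_1 = (4)/(3/2) = 8/3
  n = 2: D(2) = 2(2 + 1/2) = 5; numerator = 4(8/3) = 32/3; a_2 = (32/3)/(5) = 32/15
  n = 3: D(3) = 3(3 + 1/2) = 21/2; numerator = 4(32/15) = 128/15; a_3 = (128/15)/(21/2) = 256/315

r = 5/2; a_0 = 1; a_1 = 8/3; a_2 = 32/15; a_3 = 256/315


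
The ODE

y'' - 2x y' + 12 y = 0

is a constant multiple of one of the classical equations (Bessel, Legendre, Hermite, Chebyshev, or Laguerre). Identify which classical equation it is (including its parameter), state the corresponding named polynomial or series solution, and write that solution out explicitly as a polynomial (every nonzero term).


The equation is already in a standard form:  y'' - 2x y' + 12 y = 0.
This matches the Hermite equation y'' - 2x y' + 2n y = 0 with 2n = 12, so n = 6; the polynomial solution is H_6(x).
With y = sum_k a_k x^k, matching x^k gives (k+2)(k+1) a_{k+2} = 2(k - n) a_k = 2(k - 6) a_k. The right side vanishes at k = 6, so the series with the parity of 6 terminates at degree 6.
Standard normalization: leading coefficient of H_n is 2^n, so a_6 = 2^6 = 64. Work downward with a_k = (k+1)(k+2) a_{k+2} / (2(k - n)):
  a_4 = (5)(6)(64) / (2(4 - 6)) = 1920/(-4) = -480
  a_2 = (3)(4)(-480) / (2(2 - 6)) = -5760/(-8) = 720
  a_0 = (1)(2)(720) / (2(0 - 6)) = 1440/(-12) = -120
Hence H_6(x) = 64 x^6 - 480 x^4 + 720 x^2 - 120.

H_6(x); series = 64 x^6 - 480 x^4 + 720 x^2 - 120


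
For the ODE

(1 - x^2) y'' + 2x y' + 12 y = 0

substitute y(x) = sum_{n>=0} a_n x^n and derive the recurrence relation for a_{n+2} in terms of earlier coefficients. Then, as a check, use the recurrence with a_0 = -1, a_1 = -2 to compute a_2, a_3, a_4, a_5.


Substitute y = sum_n a_n x^n.
(1 - 1 x^2) y'' contributes (n+2)(n+1) a_{n+2} - n(n-1) a_n at x^n.
2 x y'(x) contributes 2 n a_n at x^n.
12 y(x) contributes 12 a_n at x^n.
Matching x^n: (n+2)(n+1) a_{n+2} + (-n(n-1) + 2 n + 12) a_n = 0.
Thus a_{n+2} = (n(n-1) - 2 n - 12) / ((n+1)(n+2)) * a_n.

Check with a_0 = -1, a_1 = -2 (apply the recurrence for n = 0, 1, 2, 3): a_0 = -1, a_1 = -2, a_2 = 6, a_3 = 14/3, a_4 = -7, a_5 = -14/5.

a_(n+2) = (n(n-1) - 2 n - 12) / ((n+1)(n+2)) * a_n; check: a_0 = -1, a_1 = -2, a_2 = 6, a_3 = 14/3, a_4 = -7, a_5 = -14/5


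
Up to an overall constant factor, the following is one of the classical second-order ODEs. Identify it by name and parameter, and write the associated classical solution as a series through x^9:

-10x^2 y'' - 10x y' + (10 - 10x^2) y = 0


All three coefficients share the factor -10; dividing through by -10 gives  x^2 y'' + x y' + (x^2 - 1) y = 0.
This matches the Bessel equation x^2 y'' + x y' + (x^2 - nu^2) y = 0 with nu^2 = 1, so nu = 1; the solution bounded at x = 0 is J_1(x).
Frobenius at x = 0: indicial roots ±nu; for r = nu the recurrence k(k + 2nu) c_k = -c_{k-2} gives the standard series J_nu(x) = sum_{k>=0} (-1)^k / (k! (k+nu)!) (x/2)^(2k+nu). Evaluate the first 5 terms:
  k = 0: (-1)^0 / (0! * 1! * 2^1) x^1 = 1/(1*1*2) x^1 = (1/2) x^1
  k = 1: (-1)^1 / (1! * 2! * 2^3) x^3 = -1/(1*2*8) x^3 = (-1/16) x^3
  k = 2: (-1)^2 / (2! * 3! * 2^5) x^5 = 1/(2*6*32) x^5 = (1/384) x^5
  k = 3: (-1)^3 / (3! * 4! * 2^7) x^7 = -1/(6*24*128) x^7 = (-1/18432) x^7
  k = 4: (-1)^4 / (4! * 5! * 2^9) x^9 = 1/(24*120*512) x^9 = (1/1474560) x^9
Hence J_1(x) = x^9/1474560 - x^7/18432 + x^5/384 - x^3/16 + x/2 + ....

J_1(x); series = x^9/1474560 - x^7/18432 + x^5/384 - x^3/16 + x/2


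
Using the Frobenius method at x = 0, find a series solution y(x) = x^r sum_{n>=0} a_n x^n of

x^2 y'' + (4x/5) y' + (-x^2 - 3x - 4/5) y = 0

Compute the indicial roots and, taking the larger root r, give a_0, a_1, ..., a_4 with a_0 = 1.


Write in Frobenius form y'' + (p(x)/x) y' + (q(x)/x^2) y = 0:
  p(x) = 4/5,  q(x) = -x^2 - 3x - 4/5.
Indicial equation: r(r-1) + (4/5) r + (-4/5) = 0 -> roots r_1 = 1, r_2 = -4/5.
Take r = r_1 = 1. Let y(x) = x^r sum_{n>=0} a_n x^n with a_0 = 1.
Substitute y = x^r sum a_n x^n and match x^{r+n}. The recurrence is
  D(n) a_n - 3 a_{n-1} - 1 a_{n-2} = 0,  where D(n) = (r+n)(r+n-1) + (4/5)(r+n) + (-4/5).
  a_n = [3 a_{n-1} + 1 a_{n-2}] / D(n).
Since the indicial polynomial factors as (r - r_1)(r - r_2), D(n) = (r_1 + n - r_1)(r_1 + n - r_2) = n(n + 9/5).
Evaluating step by step (a_0 = 1):
  n = 1: D(1) = 1(1 + 9/5) = 14/5; numerator = 3(1) = 3; a_1 = (3)/(14/5) = 15/14
  n = 2: D(2) = 2(2 + 9/5) = 38/5; numerator = 3(15/14) + 1(1) = 59/14; a_2 = (59/14)/(38/5) = 295/532
  n = 3: D(3) = 3(3 + 9/5) = 72/5; numerator = 3(295/532) + 1(15/14) = 1455/532; a_3 = (1455/532)/(72/5) = 2425/12768
  n = 4: D(4) = 4(4 + 9/5) = 116/5; numerator = 3(2425/12768) + 1(295/532) = 4785/4256; a_4 = (4785/4256)/(116/5) = 825/17024

r = 1; a_0 = 1; a_1 = 15/14; a_2 = 295/532; a_3 = 2425/12768; a_4 = 825/17024


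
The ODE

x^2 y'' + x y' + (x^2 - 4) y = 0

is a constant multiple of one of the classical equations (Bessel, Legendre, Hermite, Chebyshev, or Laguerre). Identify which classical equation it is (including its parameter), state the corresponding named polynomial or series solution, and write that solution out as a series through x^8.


The equation is already in a standard form:  x^2 y'' + x y' + (x^2 - 4) y = 0.
This matches the Bessel equation x^2 y'' + x y' + (x^2 - nu^2) y = 0 with nu^2 = 4, so nu = 2; the solution bounded at x = 0 is J_2(x).
Frobenius at x = 0: indicial roots ±nu; for r = nu the recurrence k(k + 2nu) c_k = -c_{k-2} gives the standard series J_nu(x) = sum_{k>=0} (-1)^k / (k! (k+nu)!) (x/2)^(2k+nu). Evaluate the first 4 terms:
  k = 0: (-1)^0 / (0! * 2! * 2^2) x^2 = 1/(1*2*4) x^2 = (1/8) x^2
  k = 1: (-1)^1 / (1! * 3! * 2^4) x^4 = -1/(1*6*16) x^4 = (-1/96) x^4
  k = 2: (-1)^2 / (2! * 4! * 2^6) x^6 = 1/(2*24*64) x^6 = (1/3072) x^6
  k = 3: (-1)^3 / (3! * 5! * 2^8) x^8 = -1/(6*120*256) x^8 = (-1/184320) x^8
Hence J_2(x) = -x^8/184320 + x^6/3072 - x^4/96 + x^2/8 + ....

J_2(x); series = -x^8/184320 + x^6/3072 - x^4/96 + x^2/8


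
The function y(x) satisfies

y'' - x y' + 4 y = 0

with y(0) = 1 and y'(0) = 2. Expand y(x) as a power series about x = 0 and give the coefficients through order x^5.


Ansatz: y(x) = sum_{n>=0} a_n x^n, so y'(x) = sum_{n>=1} n a_n x^(n-1) and y''(x) = sum_{n>=2} n(n-1) a_n x^(n-2).
Substitute into P(x) y'' + Q(x) y' + R(x) y = 0 with P(x) = 1, Q(x) = -x, R(x) = 4, and match powers of x.
Initial conditions: a_0 = 1, a_1 = 2.
Setting the coefficient of each power of x to zero and solving order by order (substituting the coefficients already found):
  x^0: 2 a_2 + 4 a_0 = 0  ->  2 a_2 = -4 a_0 = -4  ->  a_2 = -2
  x^1: 6 a_3 + 3 a_1 = 0  ->  6 a_3 = -3 a_1 = -6  ->  a_3 = -1
  x^2: 12 a_4 + 2 a_2 = 0  ->  12 a_4 = -2 a_2 = 4  ->  a_4 = 1/3
  x^3: 20 a_5 + a_3 = 0  ->  20 a_5 = -a_3 = 1  ->  a_5 = 1/20
Truncated series: y(x) = 1 + 2 x - 2 x^2 - x^3 + (1/3) x^4 + (1/20) x^5 + O(x^6).

a_0 = 1; a_1 = 2; a_2 = -2; a_3 = -1; a_4 = 1/3; a_5 = 1/20


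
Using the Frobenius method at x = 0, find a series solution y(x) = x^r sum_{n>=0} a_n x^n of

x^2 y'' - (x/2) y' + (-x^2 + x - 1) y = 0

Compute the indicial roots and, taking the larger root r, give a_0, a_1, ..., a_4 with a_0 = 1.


Write in Frobenius form y'' + (p(x)/x) y' + (q(x)/x^2) y = 0:
  p(x) = -1/2,  q(x) = -x^2 + x - 1.
Indicial equation: r(r-1) + (-1/2) r + (-1) = 0 -> roots r_1 = 2, r_2 = -1/2.
Take r = r_1 = 2. Let y(x) = x^r sum_{n>=0} a_n x^n with a_0 = 1.
Substitute y = x^r sum a_n x^n and match x^{r+n}. The recurrence is
  D(n) a_n + 1 a_{n-1} - 1 a_{n-2} = 0,  where D(n) = (r+n)(r+n-1) + (-1/2)(r+n) + (-1).
  a_n = [-1 a_{n-1} + 1 a_{n-2}] / D(n).
Since the indicial polynomial factors as (r - r_1)(r - r_2), D(n) = (r_1 + n - r_1)(r_1 + n - r_2) = n(n + 5/2).
Evaluating step by step (a_0 = 1):
  n = 1: D(1) = 1(1 + 5/2) = 7/2; numerator = -1(1) = -1; a_1 = (-1)/(7/2) = -2/7
  n = 2: D(2) = 2(2 + 5/2) = 9; numerator = -1(-2/7) + 1(1) = 9/7; a_2 = (9/7)/(9) = 1/7
  n = 3: D(3) = 3(3 + 5/2) = 33/2; numerator = -1(1/7) + 1(-2/7) = -3/7; a_3 = (-3/7)/(33/2) = -2/77
  n = 4: D(4) = 4(4 + 5/2) = 26; numerator = -1(-2/77) + 1(1/7) = 13/77; a_4 = (13/77)/(26) = 1/154

r = 2; a_0 = 1; a_1 = -2/7; a_2 = 1/7; a_3 = -2/77; a_4 = 1/154


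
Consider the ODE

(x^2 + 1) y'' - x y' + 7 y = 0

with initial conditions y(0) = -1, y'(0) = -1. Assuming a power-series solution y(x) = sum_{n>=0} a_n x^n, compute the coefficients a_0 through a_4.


Ansatz: y(x) = sum_{n>=0} a_n x^n, so y'(x) = sum_{n>=1} n a_n x^(n-1) and y''(x) = sum_{n>=2} n(n-1) a_n x^(n-2).
Substitute into P(x) y'' + Q(x) y' + R(x) y = 0 with P(x) = x^2 + 1, Q(x) = -x, R(x) = 7, and match powers of x.
Initial conditions: a_0 = -1, a_1 = -1.
Setting the coefficient of each power of x to zero and solving order by order (substituting the coefficients already found):
  x^0: 2 a_2 + 7 a_0 = 0  ->  2 a_2 = -7 a_0 = 7  ->  a_2 = 7/2
  x^1: 6 a_3 + 6 a_1 = 0  ->  6 a_3 = -6 a_1 = 6  ->  a_3 = 1
  x^2: 12 a_4 + 7 a_2 = 0  ->  12 a_4 = -7 a_2 = -49/2  ->  a_4 = -49/24
Truncated series: y(x) = -1 - x + (7/2) x^2 + x^3 - (49/24) x^4 + O(x^5).

a_0 = -1; a_1 = -1; a_2 = 7/2; a_3 = 1; a_4 = -49/24


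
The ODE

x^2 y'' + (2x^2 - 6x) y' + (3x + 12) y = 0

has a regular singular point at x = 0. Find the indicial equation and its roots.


Divide by x^2 to reach normal form y'' + P_1(x) y' + P_2(x) y = 0 with P_1(x) = 2 - 6/x and P_2(x) = 3/x + 12/x^2.
x = 0 is a singular point because the y'-coefficient 2 - 6/x has a pole at x = 0 and the y-coefficient 3/x + 12/x^2 has a pole at x = 0.
It is a regular singular point because x P_1(x) = p(x) = 2x - 6 and x^2 P_2(x) = q(x) = 3x + 12 are polynomials, hence analytic at x = 0.
p(0) = -6,  q(0) = 12.
Indicial equation: r(r-1) + p(0) r + q(0) = 0, i.e. r^2 + (p(0) - 1) r + q(0) = 0, i.e. r^2 - 7 r + 12 = 0.
Discriminant: (-7)^2 - 4(12) = 1, so r = (7 ± 1)/2.
Solving: r_1 = 4, r_2 = 3.

indicial: r^2 - 7 r + 12 = 0; roots r_1 = 4, r_2 = 3


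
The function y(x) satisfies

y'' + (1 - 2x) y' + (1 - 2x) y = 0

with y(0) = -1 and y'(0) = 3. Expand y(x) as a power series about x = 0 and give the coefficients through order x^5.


Ansatz: y(x) = sum_{n>=0} a_n x^n, so y'(x) = sum_{n>=1} n a_n x^(n-1) and y''(x) = sum_{n>=2} n(n-1) a_n x^(n-2).
Substitute into P(x) y'' + Q(x) y' + R(x) y = 0 with P(x) = 1, Q(x) = 1 - 2x, R(x) = 1 - 2x, and match powers of x.
Initial conditions: a_0 = -1, a_1 = 3.
Setting the coefficient of each power of x to zero and solving order by order (substituting the coefficients already found):
  x^0: 2 a_2 + a_1 + a_0 = 0  ->  2 a_2 = -a_1 - a_0 = -2  ->  a_2 = -1
  x^1: 6 a_3 + 2 a_2 - a_1 - 2 a_0 = 0  ->  6 a_3 = -2 a_2 + a_1 + 2 a_0 = 3  ->  a_3 = 1/2
  x^2: 12 a_4 + 3 a_3 - 3 a_2 - 2 a_1 = 0  ->  12 a_4 = -3 a_3 + 3 a_2 + 2 a_1 = 3/2  ->  a_4 = 1/8
  x^3: 20 a_5 + 4 a_4 - 5 a_3 - 2 a_2 = 0  ->  20 a_5 = -4 a_4 + 5 a_3 + 2 a_2 = 0  ->  a_5 = 0
Truncated series: y(x) = -1 + 3 x - x^2 + (1/2) x^3 + (1/8) x^4 + O(x^6).

a_0 = -1; a_1 = 3; a_2 = -1; a_3 = 1/2; a_4 = 1/8; a_5 = 0


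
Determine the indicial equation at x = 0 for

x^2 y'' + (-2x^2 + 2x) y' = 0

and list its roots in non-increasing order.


Divide by x^2 to reach normal form y'' + P_1(x) y' + P_2(x) y = 0 with P_1(x) = -2 + 2/x and P_2(x) = 0.
x = 0 is a singular point because the y'-coefficient -2 + 2/x has a pole at x = 0.
It is a regular singular point because x P_1(x) = p(x) = 2 - 2x and x^2 P_2(x) = q(x) = 0 are polynomials, hence analytic at x = 0.
p(0) = 2,  q(0) = 0.
Indicial equation: r(r-1) + p(0) r + q(0) = 0, i.e. r^2 + (p(0) - 1) r + q(0) = 0, i.e. r^2 + 1 r = 0.
Discriminant: (1)^2 - 4(0) = 1, so r = (-1 ± 1)/2.
Solving: r_1 = 0, r_2 = -1.

indicial: r^2 + 1 r = 0; roots r_1 = 0, r_2 = -1


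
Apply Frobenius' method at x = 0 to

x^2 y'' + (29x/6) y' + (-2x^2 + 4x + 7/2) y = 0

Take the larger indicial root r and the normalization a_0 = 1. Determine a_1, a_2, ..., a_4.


Write in Frobenius form y'' + (p(x)/x) y' + (q(x)/x^2) y = 0:
  p(x) = 29/6,  q(x) = -2x^2 + 4x + 7/2.
Indicial equation: r(r-1) + (29/6) r + (7/2) = 0 -> roots r_1 = -3/2, r_2 = -7/3.
Take r = r_1 = -3/2. Let y(x) = x^r sum_{n>=0} a_n x^n with a_0 = 1.
Substitute y = x^r sum a_n x^n and match x^{r+n}. The recurrence is
  D(n) a_n + 4 a_{n-1} - 2 a_{n-2} = 0,  where D(n) = (r+n)(r+n-1) + (29/6)(r+n) + (7/2).
  a_n = [-4 a_{n-1} + 2 a_{n-2}] / D(n).
Since the indicial polynomial factors as (r - r_1)(r - r_2), D(n) = (r_1 + n - r_1)(r_1 + n - r_2) = n(n + 5/6).
Evaluating step by step (a_0 = 1):
  n = 1: D(1) = 1(1 + 5/6) = 11/6; numerator = -4(1) = -4; a_1 = (-4)/(11/6) = -24/11
  n = 2: D(2) = 2(2 + 5/6) = 17/3; numerator = -4(-24/11) + 2(1) = 118/11; a_2 = (118/11)/(17/3) = 354/187
  n = 3: D(3) = 3(3 + 5/6) = 23/2; numerator = -4(354/187) + 2(-24/11) = -2232/187; a_3 = (-2232/187)/(23/2) = -4464/4301
  n = 4: D(4) = 4(4 + 5/6) = 58/3; numerator = -4(-4464/4301) + 2(354/187) = 34140/4301; a_4 = (34140/4301)/(58/3) = 51210/124729

r = -3/2; a_0 = 1; a_1 = -24/11; a_2 = 354/187; a_3 = -4464/4301; a_4 = 51210/124729


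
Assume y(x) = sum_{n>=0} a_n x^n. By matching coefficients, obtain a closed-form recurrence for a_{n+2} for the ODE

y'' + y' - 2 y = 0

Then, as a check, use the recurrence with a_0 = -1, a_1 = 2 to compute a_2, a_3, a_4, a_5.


Substitute y = sum_n a_n x^n.
y''(x) has coefficient (n+2)(n+1) a_{n+2} at x^n;
y'(x) has coefficient (n+1) a_{n+1} at x^n;
-2 y(x) has coefficient -2 a_n at x^n.
Matching x^n: (n+2)(n+1) a_{n+2} + (n+1) a_{n+1} - 2 a_n = 0.
Thus a_{n+2} = [-(n+1) a_{n+1} + 2 a_n] / ((n+1)(n+2)).

Check with a_0 = -1, a_1 = 2 (apply the recurrence for n = 0, 1, 2, 3): a_0 = -1, a_1 = 2, a_2 = -2, a_3 = 4/3, a_4 = -2/3, a_5 = 4/15.

a_(n+2) = [-(n+1) a_(n+1) + 2 a_n] / ((n+1)(n+2)); check: a_0 = -1, a_1 = 2, a_2 = -2, a_3 = 4/3, a_4 = -2/3, a_5 = 4/15


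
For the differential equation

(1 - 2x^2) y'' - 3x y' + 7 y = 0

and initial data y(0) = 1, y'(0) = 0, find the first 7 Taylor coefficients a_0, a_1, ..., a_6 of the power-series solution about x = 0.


Ansatz: y(x) = sum_{n>=0} a_n x^n, so y'(x) = sum_{n>=1} n a_n x^(n-1) and y''(x) = sum_{n>=2} n(n-1) a_n x^(n-2).
Substitute into P(x) y'' + Q(x) y' + R(x) y = 0 with P(x) = 1 - 2x^2, Q(x) = -3x, R(x) = 7, and match powers of x.
Initial conditions: a_0 = 1, a_1 = 0.
Setting the coefficient of each power of x to zero and solving order by order (substituting the coefficients already found):
  x^0: 2 a_2 + 7 a_0 = 0  ->  2 a_2 = -7 a_0 = -7  ->  a_2 = -7/2
  x^1: 6 a_3 + 4 a_1 = 0  ->  6 a_3 = -4 a_1 = 0  ->  a_3 = 0
  x^2: 12 a_4 - 3 a_2 = 0  ->  12 a_4 = 3 a_2 = -21/2  ->  a_4 = -7/8
  x^3: 20 a_5 - 14 a_3 = 0  ->  20 a_5 = 14 a_3 = 0  ->  a_5 = 0
  x^4: 30 a_6 - 29 a_4 = 0  ->  30 a_6 = 29 a_4 = -203/8  ->  a_6 = -203/240
Truncated series: y(x) = 1 - (7/2) x^2 - (7/8) x^4 - (203/240) x^6 + O(x^7).

a_0 = 1; a_1 = 0; a_2 = -7/2; a_3 = 0; a_4 = -7/8; a_5 = 0; a_6 = -203/240


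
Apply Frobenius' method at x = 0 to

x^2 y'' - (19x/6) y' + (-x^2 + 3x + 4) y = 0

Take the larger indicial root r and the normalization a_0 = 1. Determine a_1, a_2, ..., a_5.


Write in Frobenius form y'' + (p(x)/x) y' + (q(x)/x^2) y = 0:
  p(x) = -19/6,  q(x) = -x^2 + 3x + 4.
Indicial equation: r(r-1) + (-19/6) r + (4) = 0 -> roots r_1 = 8/3, r_2 = 3/2.
Take r = r_1 = 8/3. Let y(x) = x^r sum_{n>=0} a_n x^n with a_0 = 1.
Substitute y = x^r sum a_n x^n and match x^{r+n}. The recurrence is
  D(n) a_n + 3 a_{n-1} - 1 a_{n-2} = 0,  where D(n) = (r+n)(r+n-1) + (-19/6)(r+n) + (4).
  a_n = [-3 a_{n-1} + 1 a_{n-2}] / D(n).
Since the indicial polynomial factors as (r - r_1)(r - r_2), D(n) = (r_1 + n - r_1)(r_1 + n - r_2) = n(n + 7/6).
Evaluating step by step (a_0 = 1):
  n = 1: D(1) = 1(1 + 7/6) = 13/6; numerator = -3(1) = -3; a_1 = (-3)/(13/6) = -18/13
  n = 2: D(2) = 2(2 + 7/6) = 19/3; numerator = -3(-18/13) + 1(1) = 67/13; a_2 = (67/13)/(19/3) = 201/247
  n = 3: D(3) = 3(3 + 7/6) = 25/2; numerator = -3(201/247) + 1(-18/13) = -945/247; a_3 = (-945/247)/(25/2) = -378/1235
  n = 4: D(4) = 4(4 + 7/6) = 62/3; numerator = -3(-378/1235) + 1(201/247) = 2139/1235; a_4 = (2139/1235)/(62/3) = 207/2470
  n = 5: D(5) = 5(5 + 7/6) = 185/6; numerator = -3(207/2470) + 1(-378/1235) = -1377/2470; a_5 = (-1377/2470)/(185/6) = -4131/228475

r = 8/3; a_0 = 1; a_1 = -18/13; a_2 = 201/247; a_3 = -378/1235; a_4 = 207/2470; a_5 = -4131/228475


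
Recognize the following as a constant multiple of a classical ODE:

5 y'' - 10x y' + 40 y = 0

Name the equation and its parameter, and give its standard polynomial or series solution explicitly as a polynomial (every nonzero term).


All three coefficients share the factor 5; dividing through by 5 gives  y'' - 2x y' + 8 y = 0.
This matches the Hermite equation y'' - 2x y' + 2n y = 0 with 2n = 8, so n = 4; the polynomial solution is H_4(x).
With y = sum_k a_k x^k, matching x^k gives (k+2)(k+1) a_{k+2} = 2(k - n) a_k = 2(k - 4) a_k. The right side vanishes at k = 4, so the series with the parity of 4 terminates at degree 4.
Standard normalization: leading coefficient of H_n is 2^n, so a_4 = 2^4 = 16. Work downward with a_k = (k+1)(k+2) a_{k+2} / (2(k - n)):
  a_2 = (3)(4)(16) / (2(2 - 4)) = 192/(-4) = -48
  a_0 = (1)(2)(-48) / (2(0 - 4)) = -96/(-8) = 12
Hence H_4(x) = 16 x^4 - 48 x^2 + 12.

H_4(x); series = 16 x^4 - 48 x^2 + 12


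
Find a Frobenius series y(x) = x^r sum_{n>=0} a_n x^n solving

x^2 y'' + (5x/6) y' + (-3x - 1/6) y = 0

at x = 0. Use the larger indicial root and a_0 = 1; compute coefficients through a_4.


Write in Frobenius form y'' + (p(x)/x) y' + (q(x)/x^2) y = 0:
  p(x) = 5/6,  q(x) = -3x - 1/6.
Indicial equation: r(r-1) + (5/6) r + (-1/6) = 0 -> roots r_1 = 1/2, r_2 = -1/3.
Take r = r_1 = 1/2. Let y(x) = x^r sum_{n>=0} a_n x^n with a_0 = 1.
Substitute y = x^r sum a_n x^n and match x^{r+n}. The recurrence is
  D(n) a_n - 3 a_{n-1} = 0,  where D(n) = (r+n)(r+n-1) + (5/6)(r+n) + (-1/6).
  a_n = 3 / D(n) * a_{n-1}.
Since the indicial polynomial factors as (r - r_1)(r - r_2), D(n) = (r_1 + n - r_1)(r_1 + n - r_2) = n(n + 5/6).
Evaluating step by step (a_0 = 1):
  n = 1: D(1) = 1(1 + 5/6) = 11/6; numerator = 3(1) = 3; a_1 = (3)/(11/6) = 18/11
  n = 2: D(2) = 2(2 + 5/6) = 17/3; numerator = 3(18/11) = 54/11; a_2 = (54/11)/(17/3) = 162/187
  n = 3: D(3) = 3(3 + 5/6) = 23/2; numerator = 3(162/187) = 486/187; a_3 = (486/187)/(23/2) = 972/4301
  n = 4: D(4) = 4(4 + 5/6) = 58/3; numerator = 3(972/4301) = 2916/4301; a_4 = (2916/4301)/(58/3) = 4374/124729

r = 1/2; a_0 = 1; a_1 = 18/11; a_2 = 162/187; a_3 = 972/4301; a_4 = 4374/124729


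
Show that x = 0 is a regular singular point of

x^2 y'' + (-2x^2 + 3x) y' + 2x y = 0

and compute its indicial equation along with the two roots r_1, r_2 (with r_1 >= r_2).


Divide by x^2 to reach normal form y'' + P_1(x) y' + P_2(x) y = 0 with P_1(x) = -2 + 3/x and P_2(x) = 2/x.
x = 0 is a singular point because the y'-coefficient -2 + 3/x has a pole at x = 0 and the y-coefficient 2/x has a pole at x = 0.
It is a regular singular point because x P_1(x) = p(x) = 3 - 2x and x^2 P_2(x) = q(x) = 2x are polynomials, hence analytic at x = 0.
p(0) = 3,  q(0) = 0.
Indicial equation: r(r-1) + p(0) r + q(0) = 0, i.e. r^2 + (p(0) - 1) r + q(0) = 0, i.e. r^2 + 2 r = 0.
Discriminant: (2)^2 - 4(0) = 4, so r = (-2 ± 2)/2.
Solving: r_1 = 0, r_2 = -2.

indicial: r^2 + 2 r = 0; roots r_1 = 0, r_2 = -2


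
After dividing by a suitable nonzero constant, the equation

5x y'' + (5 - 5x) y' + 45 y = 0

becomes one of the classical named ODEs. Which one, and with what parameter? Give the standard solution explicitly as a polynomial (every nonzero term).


All three coefficients share the factor 5; dividing through by 5 gives  x y'' + (1 - x) y' + 9 y = 0.
This matches the Laguerre equation x y'' + (1 - x) y' + n y = 0 with n = 9; the polynomial solution is L_9(x).
With y = sum_k a_k x^k, matching x^k gives (k+1)k a_{k+1} + (k+1) a_{k+1} - k a_k + n a_k = 0, i.e. (k+1)^2 a_{k+1} = (k - n) a_k = (k - 9) a_k. The right side vanishes at k = 9, so the series terminates at degree 9.
Standard normalization L_n(0) = 1 gives a_0 = 1. Work upward with a_{k+1} = (k - 9) a_k / (k+1)^2:
  a_1 = (0 - 9)(1) / 1^2 = -9/1 = -9
  a_2 = (1 - 9)(-9) / 2^2 = 72/4 = 18
  a_3 = (2 - 9)(18) / 3^2 = -126/9 = -14
  a_4 = (3 - 9)(-14) / 4^2 = 84/16 = 21/4
  a_5 = (4 - 9)(21/4) / 5^2 = (-105/4)/25 = -21/20
  a_6 = (5 - 9)(-21/20) / 6^2 = (21/5)/36 = 7/60
  a_7 = (6 - 9)(7/60) / 7^2 = (-7/20)/49 = -1/140
  a_8 = (7 - 9)(-1/140) / 8^2 = (1/70)/64 = 1/4480
  a_9 = (8 - 9)(1/4480) / 9^2 = (-1/4480)/81 = -1/362880
Hence L_9(x) = -x^9/362880 + x^8/4480 - x^7/140 + 7 x^6/60 - 21 x^5/20 + 21 x^4/4 - 14 x^3 + 18 x^2 - 9 x + 1.

L_9(x); series = -x^9/362880 + x^8/4480 - x^7/140 + 7 x^6/60 - 21 x^5/20 + 21 x^4/4 - 14 x^3 + 18 x^2 - 9 x + 1


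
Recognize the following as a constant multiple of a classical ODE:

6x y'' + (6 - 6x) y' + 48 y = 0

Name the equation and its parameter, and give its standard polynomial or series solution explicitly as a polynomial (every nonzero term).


All three coefficients share the factor 6; dividing through by 6 gives  x y'' + (1 - x) y' + 8 y = 0.
This matches the Laguerre equation x y'' + (1 - x) y' + n y = 0 with n = 8; the polynomial solution is L_8(x).
With y = sum_k a_k x^k, matching x^k gives (k+1)k a_{k+1} + (k+1) a_{k+1} - k a_k + n a_k = 0, i.e. (k+1)^2 a_{k+1} = (k - n) a_k = (k - 8) a_k. The right side vanishes at k = 8, so the series terminates at degree 8.
Standard normalization L_n(0) = 1 gives a_0 = 1. Work upward with a_{k+1} = (k - 8) a_k / (k+1)^2:
  a_1 = (0 - 8)(1) / 1^2 = -8/1 = -8
  a_2 = (1 - 8)(-8) / 2^2 = 56/4 = 14
  a_3 = (2 - 8)(14) / 3^2 = -84/9 = -28/3
  a_4 = (3 - 8)(-28/3) / 4^2 = (140/3)/16 = 35/12
  a_5 = (4 - 8)(35/12) / 5^2 = (-35/3)/25 = -7/15
  a_6 = (5 - 8)(-7/15) / 6^2 = (7/5)/36 = 7/180
  a_7 = (6 - 8)(7/180) / 7^2 = (-7/90)/49 = -1/630
  a_8 = (7 - 8)(-1/630) / 8^2 = (1/630)/64 = 1/40320
Hence L_8(x) = x^8/40320 - x^7/630 + 7 x^6/180 - 7 x^5/15 + 35 x^4/12 - 28 x^3/3 + 14 x^2 - 8 x + 1.

L_8(x); series = x^8/40320 - x^7/630 + 7 x^6/180 - 7 x^5/15 + 35 x^4/12 - 28 x^3/3 + 14 x^2 - 8 x + 1


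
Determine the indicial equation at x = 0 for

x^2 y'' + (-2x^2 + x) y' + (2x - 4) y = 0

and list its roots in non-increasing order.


Divide by x^2 to reach normal form y'' + P_1(x) y' + P_2(x) y = 0 with P_1(x) = -2 + 1/x and P_2(x) = 2/x - 4/x^2.
x = 0 is a singular point because the y'-coefficient -2 + 1/x has a pole at x = 0 and the y-coefficient 2/x - 4/x^2 has a pole at x = 0.
It is a regular singular point because x P_1(x) = p(x) = 1 - 2x and x^2 P_2(x) = q(x) = 2x - 4 are polynomials, hence analytic at x = 0.
p(0) = 1,  q(0) = -4.
Indicial equation: r(r-1) + p(0) r + q(0) = 0, i.e. r^2 + (p(0) - 1) r + q(0) = 0, i.e. r^2 - 4 = 0.
Discriminant: (0)^2 - 4(-4) = 16, so r = (0 ± 4)/2.
Solving: r_1 = 2, r_2 = -2.

indicial: r^2 - 4 = 0; roots r_1 = 2, r_2 = -2


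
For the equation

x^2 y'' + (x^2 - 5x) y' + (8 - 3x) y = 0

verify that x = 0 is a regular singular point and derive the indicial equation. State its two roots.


Divide by x^2 to reach normal form y'' + P_1(x) y' + P_2(x) y = 0 with P_1(x) = 1 - 5/x and P_2(x) = -3/x + 8/x^2.
x = 0 is a singular point because the y'-coefficient 1 - 5/x has a pole at x = 0 and the y-coefficient -3/x + 8/x^2 has a pole at x = 0.
It is a regular singular point because x P_1(x) = p(x) = x - 5 and x^2 P_2(x) = q(x) = 8 - 3x are polynomials, hence analytic at x = 0.
p(0) = -5,  q(0) = 8.
Indicial equation: r(r-1) + p(0) r + q(0) = 0, i.e. r^2 + (p(0) - 1) r + q(0) = 0, i.e. r^2 - 6 r + 8 = 0.
Discriminant: (-6)^2 - 4(8) = 4, so r = (6 ± 2)/2.
Solving: r_1 = 4, r_2 = 2.

indicial: r^2 - 6 r + 8 = 0; roots r_1 = 4, r_2 = 2


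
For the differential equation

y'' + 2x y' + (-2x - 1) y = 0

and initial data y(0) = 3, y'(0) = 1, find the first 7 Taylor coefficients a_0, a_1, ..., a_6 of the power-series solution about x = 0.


Ansatz: y(x) = sum_{n>=0} a_n x^n, so y'(x) = sum_{n>=1} n a_n x^(n-1) and y''(x) = sum_{n>=2} n(n-1) a_n x^(n-2).
Substitute into P(x) y'' + Q(x) y' + R(x) y = 0 with P(x) = 1, Q(x) = 2x, R(x) = -2x - 1, and match powers of x.
Initial conditions: a_0 = 3, a_1 = 1.
Setting the coefficient of each power of x to zero and solving order by order (substituting the coefficients already found):
  x^0: 2 a_2 - a_0 = 0  ->  2 a_2 = a_0 = 3  ->  a_2 = 3/2
  x^1: 6 a_3 + a_1 - 2 a_0 = 0  ->  6 a_3 = -a_1 + 2 a_0 = 5  ->  a_3 = 5/6
  x^2: 12 a_4 + 3 a_2 - 2 a_1 = 0  ->  12 a_4 = -3 a_2 + 2 a_1 = -5/2  ->  a_4 = -5/24
  x^3: 20 a_5 + 5 a_3 - 2 a_2 = 0  ->  20 a_5 = -5 a_3 + 2 a_2 = -7/6  ->  a_5 = -7/120
  x^4: 30 a_6 + 7 a_4 - 2 a_3 = 0  ->  30 a_6 = -7 a_4 + 2 a_3 = 25/8  ->  a_6 = 5/48
Truncated series: y(x) = 3 + x + (3/2) x^2 + (5/6) x^3 - (5/24) x^4 - (7/120) x^5 + (5/48) x^6 + O(x^7).

a_0 = 3; a_1 = 1; a_2 = 3/2; a_3 = 5/6; a_4 = -5/24; a_5 = -7/120; a_6 = 5/48


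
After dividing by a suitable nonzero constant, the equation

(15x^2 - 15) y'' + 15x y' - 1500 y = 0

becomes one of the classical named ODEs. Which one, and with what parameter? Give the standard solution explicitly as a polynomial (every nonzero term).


All three coefficients share the factor -15; dividing through by -15 gives  (1 - x^2) y'' - x y' + 100 y = 0.
This matches the Chebyshev equation (1 - x^2) y'' - x y' + n^2 y = 0 (note the -x y' term, not -2x y') with n^2 = 100, so n = 10; the polynomial solution is T_10(x).
With y = sum_k a_k x^k, matching x^k gives (k+2)(k+1) a_{k+2} = (k^2 - n^2) a_k = (k - 10)(k + 10) a_k. The right side vanishes at k = 10, so the series with the parity of 10 terminates at degree 10.
Standard normalization: leading coefficient of T_n is 2^(n-1), so a_10 = 2^9 = 512. Work downward with a_k = (k+1)(k+2) a_{k+2} / ((k - 10)(k + 10)):
  a_8 = (9)(10)(512) / ((8 - 10)(8 + 10)) = 46080/(-36) = -1280
  a_6 = (7)(8)(-1280) / ((6 - 10)(6 + 10)) = -71680/(-64) = 1120
  a_4 = (5)(6)(1120) / ((4 - 10)(4 + 10)) = 33600/(-84) = -400
  a_2 = (3)(4)(-400) / ((2 - 10)(2 + 10)) = -4800/(-96) = 50
  a_0 = (1)(2)(50) / ((0 - 10)(0 + 10)) = 100/(-100) = -1
Hence T_10(x) = 512 x^10 - 1280 x^8 + 1120 x^6 - 400 x^4 + 50 x^2 - 1.

T_10(x); series = 512 x^10 - 1280 x^8 + 1120 x^6 - 400 x^4 + 50 x^2 - 1


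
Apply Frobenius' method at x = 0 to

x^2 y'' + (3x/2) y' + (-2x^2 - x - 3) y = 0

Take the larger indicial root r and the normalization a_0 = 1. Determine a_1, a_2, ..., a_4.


Write in Frobenius form y'' + (p(x)/x) y' + (q(x)/x^2) y = 0:
  p(x) = 3/2,  q(x) = -2x^2 - x - 3.
Indicial equation: r(r-1) + (3/2) r + (-3) = 0 -> roots r_1 = 3/2, r_2 = -2.
Take r = r_1 = 3/2. Let y(x) = x^r sum_{n>=0} a_n x^n with a_0 = 1.
Substitute y = x^r sum a_n x^n and match x^{r+n}. The recurrence is
  D(n) a_n - 1 a_{n-1} - 2 a_{n-2} = 0,  where D(n) = (r+n)(r+n-1) + (3/2)(r+n) + (-3).
  a_n = [1 a_{n-1} + 2 a_{n-2}] / D(n).
Since the indicial polynomial factors as (r - r_1)(r - r_2), D(n) = (r_1 + n - r_1)(r_1 + n - r_2) = n(n + 7/2).
Evaluating step by step (a_0 = 1):
  n = 1: D(1) = 1(1 + 7/2) = 9/2; numerator = 1(1) = 1; a_1 = (1)/(9/2) = 2/9
  n = 2: D(2) = 2(2 + 7/2) = 11; numerator = 1(2/9) + 2(1) = 20/9; a_2 = (20/9)/(11) = 20/99
  n = 3: D(3) = 3(3 + 7/2) = 39/2; numerator = 1(20/99) + 2(2/9) = 64/99; a_3 = (64/99)/(39/2) = 128/3861
  n = 4: D(4) = 4(4 + 7/2) = 30; numerator = 1(128/3861) + 2(20/99) = 1688/3861; a_4 = (1688/3861)/(30) = 844/57915

r = 3/2; a_0 = 1; a_1 = 2/9; a_2 = 20/99; a_3 = 128/3861; a_4 = 844/57915


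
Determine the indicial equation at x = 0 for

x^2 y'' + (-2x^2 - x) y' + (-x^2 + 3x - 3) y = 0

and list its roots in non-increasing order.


Divide by x^2 to reach normal form y'' + P_1(x) y' + P_2(x) y = 0 with P_1(x) = -2 - 1/x and P_2(x) = -1 + 3/x - 3/x^2.
x = 0 is a singular point because the y'-coefficient -2 - 1/x has a pole at x = 0 and the y-coefficient -1 + 3/x - 3/x^2 has a pole at x = 0.
It is a regular singular point because x P_1(x) = p(x) = -2x - 1 and x^2 P_2(x) = q(x) = -x^2 + 3x - 3 are polynomials, hence analytic at x = 0.
p(0) = -1,  q(0) = -3.
Indicial equation: r(r-1) + p(0) r + q(0) = 0, i.e. r^2 + (p(0) - 1) r + q(0) = 0, i.e. r^2 - 2 r - 3 = 0.
Discriminant: (-2)^2 - 4(-3) = 16, so r = (2 ± 4)/2.
Solving: r_1 = 3, r_2 = -1.

indicial: r^2 - 2 r - 3 = 0; roots r_1 = 3, r_2 = -1


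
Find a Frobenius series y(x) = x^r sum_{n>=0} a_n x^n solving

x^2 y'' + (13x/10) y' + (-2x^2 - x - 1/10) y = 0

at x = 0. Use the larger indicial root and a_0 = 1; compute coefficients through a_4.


Write in Frobenius form y'' + (p(x)/x) y' + (q(x)/x^2) y = 0:
  p(x) = 13/10,  q(x) = -2x^2 - x - 1/10.
Indicial equation: r(r-1) + (13/10) r + (-1/10) = 0 -> roots r_1 = 1/5, r_2 = -1/2.
Take r = r_1 = 1/5. Let y(x) = x^r sum_{n>=0} a_n x^n with a_0 = 1.
Substitute y = x^r sum a_n x^n and match x^{r+n}. The recurrence is
  D(n) a_n - 1 a_{n-1} - 2 a_{n-2} = 0,  where D(n) = (r+n)(r+n-1) + (13/10)(r+n) + (-1/10).
  a_n = [1 a_{n-1} + 2 a_{n-2}] / D(n).
Since the indicial polynomial factors as (r - r_1)(r - r_2), D(n) = (r_1 + n - r_1)(r_1 + n - r_2) = n(n + 7/10).
Evaluating step by step (a_0 = 1):
  n = 1: D(1) = 1(1 + 7/10) = 17/10; numerator = 1(1) = 1; a_1 = (1)/(17/10) = 10/17
  n = 2: D(2) = 2(2 + 7/10) = 27/5; numerator = 1(10/17) + 2(1) = 44/17; a_2 = (44/17)/(27/5) = 220/459
  n = 3: D(3) = 3(3 + 7/10) = 111/10; numerator = 1(220/459) + 2(10/17) = 760/459; a_3 = (760/459)/(111/10) = 7600/50949
  n = 4: D(4) = 4(4 + 7/10) = 94/5; numerator = 1(7600/50949) + 2(220/459) = 3320/2997; a_4 = (3320/2997)/(94/5) = 8300/140859

r = 1/5; a_0 = 1; a_1 = 10/17; a_2 = 220/459; a_3 = 7600/50949; a_4 = 8300/140859


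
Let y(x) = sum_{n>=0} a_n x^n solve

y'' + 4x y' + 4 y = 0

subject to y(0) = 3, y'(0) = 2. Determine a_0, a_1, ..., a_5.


Ansatz: y(x) = sum_{n>=0} a_n x^n, so y'(x) = sum_{n>=1} n a_n x^(n-1) and y''(x) = sum_{n>=2} n(n-1) a_n x^(n-2).
Substitute into P(x) y'' + Q(x) y' + R(x) y = 0 with P(x) = 1, Q(x) = 4x, R(x) = 4, and match powers of x.
Initial conditions: a_0 = 3, a_1 = 2.
Setting the coefficient of each power of x to zero and solving order by order (substituting the coefficients already found):
  x^0: 2 a_2 + 4 a_0 = 0  ->  2 a_2 = -4 a_0 = -12  ->  a_2 = -6
  x^1: 6 a_3 + 8 a_1 = 0  ->  6 a_3 = -8 a_1 = -16  ->  a_3 = -8/3
  x^2: 12 a_4 + 12 a_2 = 0  ->  12 a_4 = -12 a_2 = 72  ->  a_4 = 6
  x^3: 20 a_5 + 16 a_3 = 0  ->  20 a_5 = -16 a_3 = 128/3  ->  a_5 = 32/15
Truncated series: y(x) = 3 + 2 x - 6 x^2 - (8/3) x^3 + 6 x^4 + (32/15) x^5 + O(x^6).

a_0 = 3; a_1 = 2; a_2 = -6; a_3 = -8/3; a_4 = 6; a_5 = 32/15


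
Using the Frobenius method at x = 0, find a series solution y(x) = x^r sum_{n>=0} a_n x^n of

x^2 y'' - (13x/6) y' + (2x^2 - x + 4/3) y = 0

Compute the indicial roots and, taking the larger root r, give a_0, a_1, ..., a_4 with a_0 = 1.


Write in Frobenius form y'' + (p(x)/x) y' + (q(x)/x^2) y = 0:
  p(x) = -13/6,  q(x) = 2x^2 - x + 4/3.
Indicial equation: r(r-1) + (-13/6) r + (4/3) = 0 -> roots r_1 = 8/3, r_2 = 1/2.
Take r = r_1 = 8/3. Let y(x) = x^r sum_{n>=0} a_n x^n with a_0 = 1.
Substitute y = x^r sum a_n x^n and match x^{r+n}. The recurrence is
  D(n) a_n - 1 a_{n-1} + 2 a_{n-2} = 0,  where D(n) = (r+n)(r+n-1) + (-13/6)(r+n) + (4/3).
  a_n = [1 a_{n-1} - 2 a_{n-2}] / D(n).
Since the indicial polynomial factors as (r - r_1)(r - r_2), D(n) = (r_1 + n - r_1)(r_1 + n - r_2) = n(n + 13/6).
Evaluating step by step (a_0 = 1):
  n = 1: D(1) = 1(1 + 13/6) = 19/6; numerator = 1(1) = 1; a_1 = (1)/(19/6) = 6/19
  n = 2: D(2) = 2(2 + 13/6) = 25/3; numerator = 1(6/19) - 2(1) = -32/19; a_2 = (-32/19)/(25/3) = -96/475
  n = 3: D(3) = 3(3 + 13/6) = 31/2; numerator = 1(-96/475) - 2(6/19) = -396/475; a_3 = (-396/475)/(31/2) = -792/14725
  n = 4: D(4) = 4(4 + 13/6) = 74/3; numerator = 1(-792/14725) - 2(-96/475) = 1032/2945; a_4 = (1032/2945)/(74/3) = 1548/108965

r = 8/3; a_0 = 1; a_1 = 6/19; a_2 = -96/475; a_3 = -792/14725; a_4 = 1548/108965


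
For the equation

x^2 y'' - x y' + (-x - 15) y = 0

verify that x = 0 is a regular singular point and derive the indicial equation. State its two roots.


Divide by x^2 to reach normal form y'' + P_1(x) y' + P_2(x) y = 0 with P_1(x) = -1/x and P_2(x) = -1/x - 15/x^2.
x = 0 is a singular point because the y'-coefficient -1/x has a pole at x = 0 and the y-coefficient -1/x - 15/x^2 has a pole at x = 0.
It is a regular singular point because x P_1(x) = p(x) = -1 and x^2 P_2(x) = q(x) = -x - 15 are polynomials, hence analytic at x = 0.
p(0) = -1,  q(0) = -15.
Indicial equation: r(r-1) + p(0) r + q(0) = 0, i.e. r^2 + (p(0) - 1) r + q(0) = 0, i.e. r^2 - 2 r - 15 = 0.
Discriminant: (-2)^2 - 4(-15) = 64, so r = (2 ± 8)/2.
Solving: r_1 = 5, r_2 = -3.

indicial: r^2 - 2 r - 15 = 0; roots r_1 = 5, r_2 = -3


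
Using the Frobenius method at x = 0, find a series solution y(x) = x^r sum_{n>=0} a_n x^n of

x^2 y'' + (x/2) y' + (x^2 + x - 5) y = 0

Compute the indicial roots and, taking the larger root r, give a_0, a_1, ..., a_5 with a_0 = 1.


Write in Frobenius form y'' + (p(x)/x) y' + (q(x)/x^2) y = 0:
  p(x) = 1/2,  q(x) = x^2 + x - 5.
Indicial equation: r(r-1) + (1/2) r + (-5) = 0 -> roots r_1 = 5/2, r_2 = -2.
Take r = r_1 = 5/2. Let y(x) = x^r sum_{n>=0} a_n x^n with a_0 = 1.
Substitute y = x^r sum a_n x^n and match x^{r+n}. The recurrence is
  D(n) a_n + 1 a_{n-1} + 1 a_{n-2} = 0,  where D(n) = (r+n)(r+n-1) + (1/2)(r+n) + (-5).
  a_n = [-1 a_{n-1} - 1 a_{n-2}] / D(n).
Since the indicial polynomial factors as (r - r_1)(r - r_2), D(n) = (r_1 + n - r_1)(r_1 + n - r_2) = n(n + 9/2).
Evaluating step by step (a_0 = 1):
  n = 1: D(1) = 1(1 + 9/2) = 11/2; numerator = -1(1) = -1; a_1 = (-1)/(11/2) = -2/11
  n = 2: D(2) = 2(2 + 9/2) = 13; numerator = -1(-2/11) - 1(1) = -9/11; a_2 = (-9/11)/(13) = -9/143
  n = 3: D(3) = 3(3 + 9/2) = 45/2; numerator = -1(-9/143) - 1(-2/11) = 35/143; a_3 = (35/143)/(45/2) = 14/1287
  n = 4: D(4) = 4(4 + 9/2) = 34; numerator = -1(14/1287) - 1(-9/143) = 67/1287; a_4 = (67/1287)/(34) = 67/43758
  n = 5: D(5) = 5(5 + 9/2) = 95/2; numerator = -1(67/43758) - 1(14/1287) = -181/14586; a_5 = (-181/14586)/(95/2) = -181/692835

r = 5/2; a_0 = 1; a_1 = -2/11; a_2 = -9/143; a_3 = 14/1287; a_4 = 67/43758; a_5 = -181/692835


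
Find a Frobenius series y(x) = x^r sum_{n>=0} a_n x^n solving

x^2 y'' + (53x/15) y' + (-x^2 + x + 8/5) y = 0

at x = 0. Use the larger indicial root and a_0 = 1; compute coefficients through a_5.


Write in Frobenius form y'' + (p(x)/x) y' + (q(x)/x^2) y = 0:
  p(x) = 53/15,  q(x) = -x^2 + x + 8/5.
Indicial equation: r(r-1) + (53/15) r + (8/5) = 0 -> roots r_1 = -6/5, r_2 = -4/3.
Take r = r_1 = -6/5. Let y(x) = x^r sum_{n>=0} a_n x^n with a_0 = 1.
Substitute y = x^r sum a_n x^n and match x^{r+n}. The recurrence is
  D(n) a_n + 1 a_{n-1} - 1 a_{n-2} = 0,  where D(n) = (r+n)(r+n-1) + (53/15)(r+n) + (8/5).
  a_n = [-1 a_{n-1} + 1 a_{n-2}] / D(n).
Since the indicial polynomial factors as (r - r_1)(r - r_2), D(n) = (r_1 + n - r_1)(r_1 + n - r_2) = n(n + 2/15).
Evaluating step by step (a_0 = 1):
  n = 1: D(1) = 1(1 + 2/15) = 17/15; numerator = -1(1) = -1; a_1 = (-1)/(17/15) = -15/17
  n = 2: D(2) = 2(2 + 2/15) = 64/15; numerator = -1(-15/17) + 1(1) = 32/17; a_2 = (32/17)/(64/15) = 15/34
  n = 3: D(3) = 3(3 + 2/15) = 47/5; numerator = -1(15/34) + 1(-15/17) = -45/34; a_3 = (-45/34)/(47/5) = -225/1598
  n = 4: D(4) = 4(4 + 2/15) = 248/15; numerator = -1(-225/1598) + 1(15/34) = 465/799; a_4 = (465/799)/(248/15) = 225/6392
  n = 5: D(5) = 5(5 + 2/15) = 77/3; numerator = -1(225/6392) + 1(-225/1598) = -1125/6392; a_5 = (-1125/6392)/(77/3) = -3375/492184

r = -6/5; a_0 = 1; a_1 = -15/17; a_2 = 15/34; a_3 = -225/1598; a_4 = 225/6392; a_5 = -3375/492184


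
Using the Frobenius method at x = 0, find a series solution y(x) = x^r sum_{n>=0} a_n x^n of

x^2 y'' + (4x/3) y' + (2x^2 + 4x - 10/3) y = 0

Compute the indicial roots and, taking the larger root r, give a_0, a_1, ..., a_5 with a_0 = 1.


Write in Frobenius form y'' + (p(x)/x) y' + (q(x)/x^2) y = 0:
  p(x) = 4/3,  q(x) = 2x^2 + 4x - 10/3.
Indicial equation: r(r-1) + (4/3) r + (-10/3) = 0 -> roots r_1 = 5/3, r_2 = -2.
Take r = r_1 = 5/3. Let y(x) = x^r sum_{n>=0} a_n x^n with a_0 = 1.
Substitute y = x^r sum a_n x^n and match x^{r+n}. The recurrence is
  D(n) a_n + 4 a_{n-1} + 2 a_{n-2} = 0,  where D(n) = (r+n)(r+n-1) + (4/3)(r+n) + (-10/3).
  a_n = [-4 a_{n-1} - 2 a_{n-2}] / D(n).
Since the indicial polynomial factors as (r - r_1)(r - r_2), D(n) = (r_1 + n - r_1)(r_1 + n - r_2) = n(n + 11/3).
Evaluating step by step (a_0 = 1):
  n = 1: D(1) = 1(1 + 11/3) = 14/3; numerator = -4(1) = -4; a_1 = (-4)/(14/3) = -6/7
  n = 2: D(2) = 2(2 + 11/3) = 34/3; numerator = -4(-6/7) - 2(1) = 10/7; a_2 = (10/7)/(34/3) = 15/119
  n = 3: D(3) = 3(3 + 11/3) = 20; numerator = -4(15/119) - 2(-6/7) = 144/119; a_3 = (144/119)/(20) = 36/595
  n = 4: D(4) = 4(4 + 11/3) = 92/3; numerator = -4(36/595) - 2(15/119) = -42/85; a_4 = (-42/85)/(92/3) = -63/3910
  n = 5: D(5) = 5(5 + 11/3) = 130/3; numerator = -4(-63/3910) - 2(36/595) = -774/13685; a_5 = (-774/13685)/(130/3) = -1161/889525

r = 5/3; a_0 = 1; a_1 = -6/7; a_2 = 15/119; a_3 = 36/595; a_4 = -63/3910; a_5 = -1161/889525
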